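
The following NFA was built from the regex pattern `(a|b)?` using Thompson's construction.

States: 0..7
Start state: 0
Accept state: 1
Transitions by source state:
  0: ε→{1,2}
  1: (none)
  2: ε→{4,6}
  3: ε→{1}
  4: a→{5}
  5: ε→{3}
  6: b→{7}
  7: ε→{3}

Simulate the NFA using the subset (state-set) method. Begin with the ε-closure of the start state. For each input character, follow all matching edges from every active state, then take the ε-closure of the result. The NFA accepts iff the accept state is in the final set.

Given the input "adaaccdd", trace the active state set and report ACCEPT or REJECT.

Answer: REJECT

Steps:
S₀ = ε-closure({0}) = {0,1,2,4,6}
'a' @ 1: {1,3,5}  ✓accept
'd' @ 2: {}  — no active states
rest 'aaccdd' ignored (set empty)
end set {} — state 1 not in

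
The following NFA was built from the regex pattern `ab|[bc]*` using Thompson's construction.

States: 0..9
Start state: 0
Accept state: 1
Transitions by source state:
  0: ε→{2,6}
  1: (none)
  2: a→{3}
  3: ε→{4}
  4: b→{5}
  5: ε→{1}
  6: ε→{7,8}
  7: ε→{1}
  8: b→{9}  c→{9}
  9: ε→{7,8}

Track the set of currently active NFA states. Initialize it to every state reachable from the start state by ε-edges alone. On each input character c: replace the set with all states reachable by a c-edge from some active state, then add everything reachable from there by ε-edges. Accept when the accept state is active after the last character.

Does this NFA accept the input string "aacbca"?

start: ε-closure({0}) = {0,1,2,6,7,8}
'a' @ 1: {3,4}
'a' @ 2: {}  — state set empty
rest 'cbca' ignored (set empty)
final: {}; accept 1 not in set

Answer: REJECT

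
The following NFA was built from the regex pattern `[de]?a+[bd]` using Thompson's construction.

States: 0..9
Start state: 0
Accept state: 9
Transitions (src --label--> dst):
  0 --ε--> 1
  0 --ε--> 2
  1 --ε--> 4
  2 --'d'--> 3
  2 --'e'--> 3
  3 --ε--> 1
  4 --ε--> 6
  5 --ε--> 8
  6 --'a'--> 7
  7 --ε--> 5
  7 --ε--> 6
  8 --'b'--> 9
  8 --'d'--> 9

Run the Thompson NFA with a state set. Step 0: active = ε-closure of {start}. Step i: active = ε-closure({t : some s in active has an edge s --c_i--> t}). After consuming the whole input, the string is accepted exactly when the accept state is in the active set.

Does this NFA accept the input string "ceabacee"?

Answer: REJECT

Trace:
S₀ = ε-closure({0}) = {0,1,2,4,6}
'c' @ 1: {}  — state set empty
rest 'eabacee' ignored (set empty)
final: {}; accept 9 not in set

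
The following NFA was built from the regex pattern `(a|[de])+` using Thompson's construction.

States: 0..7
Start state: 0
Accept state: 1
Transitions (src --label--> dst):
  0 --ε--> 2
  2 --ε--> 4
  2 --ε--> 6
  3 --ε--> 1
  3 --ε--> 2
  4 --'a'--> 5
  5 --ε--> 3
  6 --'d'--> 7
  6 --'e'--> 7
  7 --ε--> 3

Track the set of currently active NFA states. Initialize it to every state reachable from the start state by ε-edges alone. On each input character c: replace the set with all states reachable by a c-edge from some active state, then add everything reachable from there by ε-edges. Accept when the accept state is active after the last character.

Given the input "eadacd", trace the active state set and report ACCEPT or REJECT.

start: ε-closure({0}) = {0,2,4,6}
'e' @ 1: {1,2,3,4,6,7}  (accept∈set)
'a' @ 2: {1,2,3,4,5,6}  (accept∈set)
'd' @ 3: {1,2,3,4,6,7}  (accept∈set)
'a' @ 4: {1,2,3,4,5,6}  (accept∈set)
'c' @ 5: {}  — state set empty
rest 'd' ignored (set empty)
final: {}; accept 1 not in set

Answer: REJECT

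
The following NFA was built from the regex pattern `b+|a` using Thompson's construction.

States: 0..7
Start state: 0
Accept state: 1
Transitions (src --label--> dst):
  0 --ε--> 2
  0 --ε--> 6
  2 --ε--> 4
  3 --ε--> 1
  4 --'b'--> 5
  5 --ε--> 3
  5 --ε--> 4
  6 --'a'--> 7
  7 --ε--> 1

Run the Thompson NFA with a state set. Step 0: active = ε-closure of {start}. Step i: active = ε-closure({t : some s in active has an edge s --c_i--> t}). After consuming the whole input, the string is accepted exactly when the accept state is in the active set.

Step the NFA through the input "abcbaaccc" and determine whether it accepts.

S₀ = ε-closure({0}) = {0,2,4,6}
'a' @ 1: {1,7}  [accepting]
'b' @ 2: {}  — no active states
rest 'cbaaccc' ignored (set empty)
final: {}; accept 1 not in set

Answer: REJECT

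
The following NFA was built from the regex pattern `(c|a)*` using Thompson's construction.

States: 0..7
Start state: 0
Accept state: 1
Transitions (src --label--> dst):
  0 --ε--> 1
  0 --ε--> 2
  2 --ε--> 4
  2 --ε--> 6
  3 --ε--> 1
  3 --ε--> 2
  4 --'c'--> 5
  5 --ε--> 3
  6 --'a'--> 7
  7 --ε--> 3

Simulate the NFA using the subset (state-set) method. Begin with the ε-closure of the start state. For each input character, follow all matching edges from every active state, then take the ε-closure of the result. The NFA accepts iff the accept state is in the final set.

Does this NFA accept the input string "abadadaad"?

Answer: REJECT

Derivation:
start: ε-closure({0}) = {0,1,2,4,6}
'a' @ 1: {1,2,3,4,6,7}  (accept∈set)
'b' @ 2: {}  — no active states
rest 'adadaad' ignored (set empty)
after full input: {}  (accept=1 not in)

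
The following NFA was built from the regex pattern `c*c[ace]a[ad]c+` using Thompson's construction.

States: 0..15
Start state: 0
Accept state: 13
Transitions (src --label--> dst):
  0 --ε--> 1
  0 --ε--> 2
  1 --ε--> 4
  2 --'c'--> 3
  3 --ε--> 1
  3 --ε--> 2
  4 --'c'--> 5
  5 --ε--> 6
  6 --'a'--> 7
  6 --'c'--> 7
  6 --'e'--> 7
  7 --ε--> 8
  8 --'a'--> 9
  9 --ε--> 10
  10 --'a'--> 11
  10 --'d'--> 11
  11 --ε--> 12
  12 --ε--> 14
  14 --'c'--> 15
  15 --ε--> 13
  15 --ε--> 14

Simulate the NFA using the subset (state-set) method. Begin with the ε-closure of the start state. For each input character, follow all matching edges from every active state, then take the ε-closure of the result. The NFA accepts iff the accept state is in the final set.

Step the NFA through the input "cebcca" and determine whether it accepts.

Answer: REJECT

Trace:
S₀ = ε-closure({0}) = {0,1,2,4}
'c' @ 1: {1,2,3,4,5,6}
'e' @ 2: {7,8}
'b' @ 3: {}  — no active states
rest 'cca' ignored (set empty)
end set {} — state 13 not in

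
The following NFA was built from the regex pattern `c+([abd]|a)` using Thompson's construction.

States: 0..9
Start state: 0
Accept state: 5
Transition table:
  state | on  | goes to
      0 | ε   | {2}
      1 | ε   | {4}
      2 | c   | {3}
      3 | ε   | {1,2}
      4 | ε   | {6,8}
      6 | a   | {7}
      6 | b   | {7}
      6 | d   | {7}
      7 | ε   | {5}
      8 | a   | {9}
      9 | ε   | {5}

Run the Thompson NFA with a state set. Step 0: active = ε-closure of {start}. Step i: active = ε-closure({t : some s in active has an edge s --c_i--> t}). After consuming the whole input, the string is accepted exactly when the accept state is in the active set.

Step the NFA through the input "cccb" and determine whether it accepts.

Answer: ACCEPT

Steps:
initial (ε-close {0}): {0,2}
'c' @ 1: {1,2,3,4,6,8}
'c' @ 2: {1,2,3,4,6,8}
'c' @ 3: {1,2,3,4,6,8}
'b' @ 4: {5,7}  [accepting]
after full input: {5,7}  (accept=5 in)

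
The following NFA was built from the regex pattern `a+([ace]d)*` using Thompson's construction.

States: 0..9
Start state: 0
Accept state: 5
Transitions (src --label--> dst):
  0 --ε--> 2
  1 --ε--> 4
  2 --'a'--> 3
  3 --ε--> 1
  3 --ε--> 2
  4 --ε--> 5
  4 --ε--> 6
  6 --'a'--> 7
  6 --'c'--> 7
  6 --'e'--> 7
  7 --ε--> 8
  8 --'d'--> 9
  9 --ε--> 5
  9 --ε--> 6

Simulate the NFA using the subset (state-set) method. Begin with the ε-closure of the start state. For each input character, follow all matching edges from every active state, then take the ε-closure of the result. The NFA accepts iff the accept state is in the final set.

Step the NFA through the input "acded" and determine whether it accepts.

S₀ = ε-closure({0}) = {0,2}
'a' @ 1: {1,2,3,4,5,6}  ✓accept
'c' @ 2: {7,8}
'd' @ 3: {5,6,9}  ✓accept
'e' @ 4: {7,8}
'd' @ 5: {5,6,9}  ✓accept
final: {5,6,9}; accept 5 in set

Answer: ACCEPT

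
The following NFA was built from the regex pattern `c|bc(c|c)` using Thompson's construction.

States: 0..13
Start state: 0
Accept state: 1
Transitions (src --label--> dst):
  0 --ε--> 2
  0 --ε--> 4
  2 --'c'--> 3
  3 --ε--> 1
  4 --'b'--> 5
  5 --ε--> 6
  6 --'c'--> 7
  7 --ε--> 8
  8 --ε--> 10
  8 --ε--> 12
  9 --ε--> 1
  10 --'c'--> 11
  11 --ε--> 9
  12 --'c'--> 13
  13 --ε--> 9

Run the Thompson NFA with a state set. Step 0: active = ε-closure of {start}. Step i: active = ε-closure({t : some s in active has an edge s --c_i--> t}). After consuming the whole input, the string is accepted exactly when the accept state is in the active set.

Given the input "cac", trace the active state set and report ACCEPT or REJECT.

initial (ε-close {0}): {0,2,4}
'c' @ 1: {1,3}  [accepting]
'a' @ 2: {}  — dead — no transitions
rest 'c' ignored (set empty)
after full input: {}  (accept=1 not in)

Answer: REJECT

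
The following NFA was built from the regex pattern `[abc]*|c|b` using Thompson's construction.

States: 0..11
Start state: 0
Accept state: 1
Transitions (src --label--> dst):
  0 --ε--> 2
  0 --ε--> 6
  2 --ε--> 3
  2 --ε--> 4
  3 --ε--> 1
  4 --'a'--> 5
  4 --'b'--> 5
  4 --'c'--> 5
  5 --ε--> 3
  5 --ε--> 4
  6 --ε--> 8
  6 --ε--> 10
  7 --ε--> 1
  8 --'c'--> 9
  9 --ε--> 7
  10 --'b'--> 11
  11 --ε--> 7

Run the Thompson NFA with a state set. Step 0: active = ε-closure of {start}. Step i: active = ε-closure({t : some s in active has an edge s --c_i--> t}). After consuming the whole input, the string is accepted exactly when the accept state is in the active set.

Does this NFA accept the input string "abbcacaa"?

Answer: ACCEPT

Trace:
S₀ = ε-closure({0}) = {0,1,2,3,4,6,8,10}
'a' @ 1: {1,3,4,5}  (accept∈set)
'b' @ 2: {1,3,4,5}  (accept∈set)
'b' @ 3: {1,3,4,5}  (accept∈set)
'c' @ 4: {1,3,4,5}  (accept∈set)
'a' @ 5: {1,3,4,5}  (accept∈set)
'c' @ 6: {1,3,4,5}  (accept∈set)
'a' @ 7: {1,3,4,5}  (accept∈set)
'a' @ 8: {1,3,4,5}  (accept∈set)
after full input: {1,3,4,5}  (accept=1 in)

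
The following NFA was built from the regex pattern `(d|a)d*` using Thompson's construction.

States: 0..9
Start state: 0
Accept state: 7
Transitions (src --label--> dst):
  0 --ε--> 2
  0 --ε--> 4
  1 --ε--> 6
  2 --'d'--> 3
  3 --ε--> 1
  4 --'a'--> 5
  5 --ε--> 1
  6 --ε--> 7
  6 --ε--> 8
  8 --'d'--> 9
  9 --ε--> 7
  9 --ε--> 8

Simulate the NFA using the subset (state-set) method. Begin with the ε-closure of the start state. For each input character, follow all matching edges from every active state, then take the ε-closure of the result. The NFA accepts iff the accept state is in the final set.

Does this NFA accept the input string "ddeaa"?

start: ε-closure({0}) = {0,2,4}
'd' @ 1: {1,3,6,7,8}  ✓accept
'd' @ 2: {7,8,9}  ✓accept
'e' @ 3: {}  — state set empty
rest 'aa' ignored (set empty)
after full input: {}  (accept=7 not in)

Answer: REJECT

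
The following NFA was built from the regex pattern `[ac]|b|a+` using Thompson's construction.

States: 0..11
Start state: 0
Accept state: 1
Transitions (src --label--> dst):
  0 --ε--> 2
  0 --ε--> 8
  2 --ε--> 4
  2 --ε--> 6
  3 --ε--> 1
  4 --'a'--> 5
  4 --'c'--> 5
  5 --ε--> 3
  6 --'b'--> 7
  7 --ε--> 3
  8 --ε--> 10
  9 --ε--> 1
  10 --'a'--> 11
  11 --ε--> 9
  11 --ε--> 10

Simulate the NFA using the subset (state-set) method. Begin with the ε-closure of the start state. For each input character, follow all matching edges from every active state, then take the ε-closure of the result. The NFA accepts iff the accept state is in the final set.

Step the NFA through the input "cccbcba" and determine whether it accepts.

Answer: REJECT

Trace:
start: ε-closure({0}) = {0,2,4,6,8,10}
'c' @ 1: {1,3,5}  [accepting]
'c' @ 2: {}  — dead — no transitions
rest 'cbcba' ignored (set empty)
end set {} — state 1 not in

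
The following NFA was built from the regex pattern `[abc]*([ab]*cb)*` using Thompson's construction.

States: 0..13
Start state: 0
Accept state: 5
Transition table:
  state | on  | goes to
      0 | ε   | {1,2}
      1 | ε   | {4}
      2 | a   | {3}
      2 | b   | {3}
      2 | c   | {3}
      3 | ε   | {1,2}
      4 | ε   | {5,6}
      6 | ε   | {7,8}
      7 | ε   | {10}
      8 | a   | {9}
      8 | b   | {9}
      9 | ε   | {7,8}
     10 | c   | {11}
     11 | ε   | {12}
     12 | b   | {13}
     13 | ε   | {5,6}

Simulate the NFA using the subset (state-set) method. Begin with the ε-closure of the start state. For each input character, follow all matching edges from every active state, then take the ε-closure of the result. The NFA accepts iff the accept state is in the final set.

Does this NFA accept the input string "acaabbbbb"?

Answer: ACCEPT

Steps:
S₀ = ε-closure({0}) = {0,1,2,4,5,6,7,8,10}
'a' @ 1: {1,2,3,4,5,6,7,8,9,10}  ✓accept
'c' @ 2: {1,2,3,4,5,6,7,8,10,11,12}  ✓accept
'a' @ 3: {1,2,3,4,5,6,7,8,9,10}  ✓accept
'a' @ 4: {1,2,3,4,5,6,7,8,9,10}  ✓accept
'b' @ 5: {1,2,3,4,5,6,7,8,9,10}  ✓accept
'b' @ 6: {1,2,3,4,5,6,7,8,9,10}  ✓accept
'b' @ 7: {1,2,3,4,5,6,7,8,9,10}  ✓accept
'b' @ 8: {1,2,3,4,5,6,7,8,9,10}  ✓accept
'b' @ 9: {1,2,3,4,5,6,7,8,9,10}  ✓accept
final: {1,2,3,4,5,6,7,8,9,10}; accept 5 in set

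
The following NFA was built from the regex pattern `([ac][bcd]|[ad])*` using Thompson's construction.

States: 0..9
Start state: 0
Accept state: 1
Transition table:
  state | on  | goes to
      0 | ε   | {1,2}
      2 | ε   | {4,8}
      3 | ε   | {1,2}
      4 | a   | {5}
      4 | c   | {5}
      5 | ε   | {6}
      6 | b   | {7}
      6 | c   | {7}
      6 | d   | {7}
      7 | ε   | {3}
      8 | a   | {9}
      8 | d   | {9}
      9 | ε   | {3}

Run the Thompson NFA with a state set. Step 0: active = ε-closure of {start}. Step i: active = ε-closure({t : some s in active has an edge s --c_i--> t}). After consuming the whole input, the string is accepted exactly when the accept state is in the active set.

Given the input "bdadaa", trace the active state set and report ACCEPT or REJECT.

initial (ε-close {0}): {0,1,2,4,8}
'b' @ 1: {}  — no active states
rest 'dadaa' ignored (set empty)
final: {}; accept 1 not in set

Answer: REJECT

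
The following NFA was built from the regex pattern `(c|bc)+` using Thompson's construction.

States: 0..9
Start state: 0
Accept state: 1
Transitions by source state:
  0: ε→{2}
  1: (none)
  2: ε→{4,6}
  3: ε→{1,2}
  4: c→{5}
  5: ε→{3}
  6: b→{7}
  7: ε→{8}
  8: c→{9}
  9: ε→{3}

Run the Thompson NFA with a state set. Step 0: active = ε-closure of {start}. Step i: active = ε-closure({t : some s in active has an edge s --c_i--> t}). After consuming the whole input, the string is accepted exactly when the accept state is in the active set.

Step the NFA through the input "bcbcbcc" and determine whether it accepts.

initial (ε-close {0}): {0,2,4,6}
'b' @ 1: {7,8}
'c' @ 2: {1,2,3,4,6,9}  [accepting]
'b' @ 3: {7,8}
'c' @ 4: {1,2,3,4,6,9}  [accepting]
'b' @ 5: {7,8}
'c' @ 6: {1,2,3,4,6,9}  [accepting]
'c' @ 7: {1,2,3,4,5,6}  [accepting]
final: {1,2,3,4,5,6}; accept 1 in set

Answer: ACCEPT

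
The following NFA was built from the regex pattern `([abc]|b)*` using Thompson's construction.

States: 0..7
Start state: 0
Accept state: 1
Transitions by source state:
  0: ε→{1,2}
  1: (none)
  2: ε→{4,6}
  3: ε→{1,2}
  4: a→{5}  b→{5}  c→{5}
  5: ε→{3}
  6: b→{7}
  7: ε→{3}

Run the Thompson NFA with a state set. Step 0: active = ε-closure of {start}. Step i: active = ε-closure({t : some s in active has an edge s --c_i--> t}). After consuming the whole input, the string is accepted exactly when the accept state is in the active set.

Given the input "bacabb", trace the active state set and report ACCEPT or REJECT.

start: ε-closure({0}) = {0,1,2,4,6}
'b' @ 1: {1,2,3,4,5,6,7}  (accept∈set)
'a' @ 2: {1,2,3,4,5,6}  (accept∈set)
'c' @ 3: {1,2,3,4,5,6}  (accept∈set)
'a' @ 4: {1,2,3,4,5,6}  (accept∈set)
'b' @ 5: {1,2,3,4,5,6,7}  (accept∈set)
'b' @ 6: {1,2,3,4,5,6,7}  (accept∈set)
after full input: {1,2,3,4,5,6,7}  (accept=1 in)

Answer: ACCEPT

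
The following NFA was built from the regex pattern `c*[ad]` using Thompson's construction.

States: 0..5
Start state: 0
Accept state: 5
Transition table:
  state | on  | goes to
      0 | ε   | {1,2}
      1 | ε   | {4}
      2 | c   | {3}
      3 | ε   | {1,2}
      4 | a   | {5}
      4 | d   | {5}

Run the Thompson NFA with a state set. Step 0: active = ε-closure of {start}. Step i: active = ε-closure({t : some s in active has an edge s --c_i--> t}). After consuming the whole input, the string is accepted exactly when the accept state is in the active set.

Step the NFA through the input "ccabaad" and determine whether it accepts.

start: ε-closure({0}) = {0,1,2,4}
'c' @ 1: {1,2,3,4}
'c' @ 2: {1,2,3,4}
'a' @ 3: {5}  ✓accept
'b' @ 4: {}  — dead — no transitions
rest 'aad' ignored (set empty)
after full input: {}  (accept=5 not in)

Answer: REJECT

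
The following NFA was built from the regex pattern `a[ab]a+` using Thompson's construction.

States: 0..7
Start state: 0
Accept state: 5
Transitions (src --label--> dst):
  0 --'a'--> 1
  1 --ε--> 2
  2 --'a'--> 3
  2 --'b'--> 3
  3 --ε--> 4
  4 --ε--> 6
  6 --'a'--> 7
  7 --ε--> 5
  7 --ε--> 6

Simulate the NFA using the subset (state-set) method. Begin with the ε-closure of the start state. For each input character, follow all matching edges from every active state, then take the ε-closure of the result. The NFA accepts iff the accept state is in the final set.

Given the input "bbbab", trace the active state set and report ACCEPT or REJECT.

Answer: REJECT

Derivation:
S₀ = ε-closure({0}) = {0}
'b' @ 1: {}  — no active states
rest 'bbab' ignored (set empty)
end set {} — state 5 not in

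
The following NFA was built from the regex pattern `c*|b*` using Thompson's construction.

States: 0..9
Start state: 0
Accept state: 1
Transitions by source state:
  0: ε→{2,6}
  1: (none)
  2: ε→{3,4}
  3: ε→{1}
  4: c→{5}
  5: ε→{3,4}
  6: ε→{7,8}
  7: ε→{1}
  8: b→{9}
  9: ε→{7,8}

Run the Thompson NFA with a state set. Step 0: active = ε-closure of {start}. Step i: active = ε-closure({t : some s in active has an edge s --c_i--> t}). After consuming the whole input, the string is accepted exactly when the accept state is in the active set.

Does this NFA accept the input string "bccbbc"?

Answer: REJECT

Derivation:
start: ε-closure({0}) = {0,1,2,3,4,6,7,8}
'b' @ 1: {1,7,8,9}  (accept∈set)
'c' @ 2: {}  — no active states
rest 'cbbc' ignored (set empty)
end set {} — state 1 not in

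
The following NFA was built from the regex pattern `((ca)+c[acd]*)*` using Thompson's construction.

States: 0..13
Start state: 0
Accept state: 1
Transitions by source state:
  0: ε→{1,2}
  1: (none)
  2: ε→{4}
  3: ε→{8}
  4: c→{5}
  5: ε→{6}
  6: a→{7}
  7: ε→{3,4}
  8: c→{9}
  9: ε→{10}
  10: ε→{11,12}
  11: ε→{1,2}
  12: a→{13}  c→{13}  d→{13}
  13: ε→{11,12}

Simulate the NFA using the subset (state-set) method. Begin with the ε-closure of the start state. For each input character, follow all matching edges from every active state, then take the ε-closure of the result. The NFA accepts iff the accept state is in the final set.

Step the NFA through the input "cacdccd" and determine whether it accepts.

start: ε-closure({0}) = {0,1,2,4}
'c' @ 1: {5,6}
'a' @ 2: {3,4,7,8}
'c' @ 3: {1,2,4,5,6,9,10,11,12}  [accepting]
'd' @ 4: {1,2,4,11,12,13}  [accepting]
'c' @ 5: {1,2,4,5,6,11,12,13}  [accepting]
'c' @ 6: {1,2,4,5,6,11,12,13}  [accepting]
'd' @ 7: {1,2,4,11,12,13}  [accepting]
end set {1,2,4,11,12,13} — state 1 in

Answer: ACCEPT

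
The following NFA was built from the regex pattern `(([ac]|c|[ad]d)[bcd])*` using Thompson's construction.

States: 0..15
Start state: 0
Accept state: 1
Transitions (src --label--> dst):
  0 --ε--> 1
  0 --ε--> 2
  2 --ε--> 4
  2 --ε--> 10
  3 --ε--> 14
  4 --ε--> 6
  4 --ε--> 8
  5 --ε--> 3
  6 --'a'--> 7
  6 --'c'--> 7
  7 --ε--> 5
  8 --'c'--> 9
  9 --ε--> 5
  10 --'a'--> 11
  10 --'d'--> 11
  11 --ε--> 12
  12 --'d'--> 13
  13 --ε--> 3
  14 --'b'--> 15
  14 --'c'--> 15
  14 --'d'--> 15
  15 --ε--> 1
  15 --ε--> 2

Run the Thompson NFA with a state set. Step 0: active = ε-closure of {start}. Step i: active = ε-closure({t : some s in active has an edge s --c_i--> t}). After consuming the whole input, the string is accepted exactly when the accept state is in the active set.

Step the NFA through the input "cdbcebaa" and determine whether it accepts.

S₀ = ε-closure({0}) = {0,1,2,4,6,8,10}
'c' @ 1: {3,5,7,9,14}
'd' @ 2: {1,2,4,6,8,10,15}  (accept∈set)
'b' @ 3: {}  — dead — no transitions
rest 'cebaa' ignored (set empty)
end set {} — state 1 not in

Answer: REJECT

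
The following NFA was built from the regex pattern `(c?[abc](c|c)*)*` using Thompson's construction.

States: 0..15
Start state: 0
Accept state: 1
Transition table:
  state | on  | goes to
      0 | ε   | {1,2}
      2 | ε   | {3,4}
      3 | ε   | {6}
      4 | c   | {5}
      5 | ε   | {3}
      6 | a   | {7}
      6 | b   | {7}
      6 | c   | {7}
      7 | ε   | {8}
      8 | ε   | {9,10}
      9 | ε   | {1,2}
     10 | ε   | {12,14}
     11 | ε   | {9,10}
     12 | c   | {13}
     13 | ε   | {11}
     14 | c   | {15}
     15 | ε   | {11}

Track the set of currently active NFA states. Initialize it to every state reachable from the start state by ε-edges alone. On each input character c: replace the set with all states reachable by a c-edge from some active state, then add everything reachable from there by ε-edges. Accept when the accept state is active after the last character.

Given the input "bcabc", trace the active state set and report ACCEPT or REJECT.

S₀ = ε-closure({0}) = {0,1,2,3,4,6}
'b' @ 1: {1,2,3,4,6,7,8,9,10,12,14}  ✓accept
'c' @ 2: {1,2,3,4,5,6,7,8,9,10,11,12,13,14,15}  ✓accept
'a' @ 3: {1,2,3,4,6,7,8,9,10,12,14}  ✓accept
'b' @ 4: {1,2,3,4,6,7,8,9,10,12,14}  ✓accept
'c' @ 5: {1,2,3,4,5,6,7,8,9,10,11,12,13,14,15}  ✓accept
end set {1,2,3,4,5,6,7,8,9,10,11,12,13,14,15} — state 1 in

Answer: ACCEPT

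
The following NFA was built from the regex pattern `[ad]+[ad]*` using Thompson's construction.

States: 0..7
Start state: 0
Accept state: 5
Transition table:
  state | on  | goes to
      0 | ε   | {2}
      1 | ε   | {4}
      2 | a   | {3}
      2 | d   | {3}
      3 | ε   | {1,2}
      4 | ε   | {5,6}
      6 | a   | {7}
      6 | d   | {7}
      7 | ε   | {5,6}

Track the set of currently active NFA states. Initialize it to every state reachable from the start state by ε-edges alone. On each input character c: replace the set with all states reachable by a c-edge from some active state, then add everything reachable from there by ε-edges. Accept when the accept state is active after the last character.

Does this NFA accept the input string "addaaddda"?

Answer: ACCEPT

Steps:
start: ε-closure({0}) = {0,2}
'a' @ 1: {1,2,3,4,5,6}  ✓accept
'd' @ 2: {1,2,3,4,5,6,7}  ✓accept
'd' @ 3: {1,2,3,4,5,6,7}  ✓accept
'a' @ 4: {1,2,3,4,5,6,7}  ✓accept
'a' @ 5: {1,2,3,4,5,6,7}  ✓accept
'd' @ 6: {1,2,3,4,5,6,7}  ✓accept
'd' @ 7: {1,2,3,4,5,6,7}  ✓accept
'd' @ 8: {1,2,3,4,5,6,7}  ✓accept
'a' @ 9: {1,2,3,4,5,6,7}  ✓accept
after full input: {1,2,3,4,5,6,7}  (accept=5 in)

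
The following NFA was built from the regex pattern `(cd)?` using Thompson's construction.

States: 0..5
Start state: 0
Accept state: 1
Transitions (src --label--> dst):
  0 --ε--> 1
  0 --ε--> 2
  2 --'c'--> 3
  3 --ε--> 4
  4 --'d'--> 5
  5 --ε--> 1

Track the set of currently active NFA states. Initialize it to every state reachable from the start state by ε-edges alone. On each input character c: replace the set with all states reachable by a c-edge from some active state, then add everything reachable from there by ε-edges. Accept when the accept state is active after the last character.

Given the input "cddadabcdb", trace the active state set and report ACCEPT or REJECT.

Answer: REJECT

Steps:
initial (ε-close {0}): {0,1,2}
'c' @ 1: {3,4}
'd' @ 2: {1,5}  ✓accept
'd' @ 3: {}  — dead — no transitions
rest 'adabcdb' ignored (set empty)
end set {} — state 1 not in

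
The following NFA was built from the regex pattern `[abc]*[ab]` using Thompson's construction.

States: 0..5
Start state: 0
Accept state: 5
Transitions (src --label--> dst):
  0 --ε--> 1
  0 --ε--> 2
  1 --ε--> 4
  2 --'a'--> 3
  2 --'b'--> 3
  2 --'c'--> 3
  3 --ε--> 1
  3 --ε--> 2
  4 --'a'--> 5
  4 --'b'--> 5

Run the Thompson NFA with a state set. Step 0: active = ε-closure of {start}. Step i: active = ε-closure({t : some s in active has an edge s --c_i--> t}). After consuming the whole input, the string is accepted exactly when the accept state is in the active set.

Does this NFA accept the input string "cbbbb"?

start: ε-closure({0}) = {0,1,2,4}
'c' @ 1: {1,2,3,4}
'b' @ 2: {1,2,3,4,5}  (accept∈set)
'b' @ 3: {1,2,3,4,5}  (accept∈set)
'b' @ 4: {1,2,3,4,5}  (accept∈set)
'b' @ 5: {1,2,3,4,5}  (accept∈set)
end set {1,2,3,4,5} — state 5 in

Answer: ACCEPT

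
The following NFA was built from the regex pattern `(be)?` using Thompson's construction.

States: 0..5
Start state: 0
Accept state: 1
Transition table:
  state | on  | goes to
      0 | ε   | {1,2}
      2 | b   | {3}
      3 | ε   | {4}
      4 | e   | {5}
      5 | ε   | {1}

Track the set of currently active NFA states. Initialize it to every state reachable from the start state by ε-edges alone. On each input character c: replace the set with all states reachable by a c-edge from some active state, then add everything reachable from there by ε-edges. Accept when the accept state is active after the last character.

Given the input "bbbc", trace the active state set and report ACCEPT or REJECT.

start: ε-closure({0}) = {0,1,2}
'b' @ 1: {3,4}
'b' @ 2: {}  — no active states
rest 'bc' ignored (set empty)
final: {}; accept 1 not in set

Answer: REJECT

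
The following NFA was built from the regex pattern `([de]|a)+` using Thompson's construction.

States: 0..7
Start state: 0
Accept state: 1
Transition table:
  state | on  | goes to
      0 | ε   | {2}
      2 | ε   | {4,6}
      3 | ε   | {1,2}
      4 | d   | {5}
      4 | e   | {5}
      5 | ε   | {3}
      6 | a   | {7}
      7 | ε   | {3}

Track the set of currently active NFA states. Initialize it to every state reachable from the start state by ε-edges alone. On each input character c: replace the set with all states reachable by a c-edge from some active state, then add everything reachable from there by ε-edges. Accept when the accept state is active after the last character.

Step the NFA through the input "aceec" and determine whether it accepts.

Answer: REJECT

Trace:
S₀ = ε-closure({0}) = {0,2,4,6}
'a' @ 1: {1,2,3,4,6,7}  (accept∈set)
'c' @ 2: {}  — state set empty
rest 'eec' ignored (set empty)
after full input: {}  (accept=1 not in)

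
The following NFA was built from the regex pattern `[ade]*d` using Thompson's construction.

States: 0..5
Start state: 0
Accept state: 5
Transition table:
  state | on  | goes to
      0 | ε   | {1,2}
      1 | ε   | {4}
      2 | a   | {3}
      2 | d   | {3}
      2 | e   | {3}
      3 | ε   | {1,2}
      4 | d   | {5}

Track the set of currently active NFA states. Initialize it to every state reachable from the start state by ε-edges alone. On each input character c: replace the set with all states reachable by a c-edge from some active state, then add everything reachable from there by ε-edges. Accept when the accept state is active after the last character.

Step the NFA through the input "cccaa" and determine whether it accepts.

Answer: REJECT

Steps:
S₀ = ε-closure({0}) = {0,1,2,4}
'c' @ 1: {}  — dead — no transitions
rest 'ccaa' ignored (set empty)
final: {}; accept 5 not in set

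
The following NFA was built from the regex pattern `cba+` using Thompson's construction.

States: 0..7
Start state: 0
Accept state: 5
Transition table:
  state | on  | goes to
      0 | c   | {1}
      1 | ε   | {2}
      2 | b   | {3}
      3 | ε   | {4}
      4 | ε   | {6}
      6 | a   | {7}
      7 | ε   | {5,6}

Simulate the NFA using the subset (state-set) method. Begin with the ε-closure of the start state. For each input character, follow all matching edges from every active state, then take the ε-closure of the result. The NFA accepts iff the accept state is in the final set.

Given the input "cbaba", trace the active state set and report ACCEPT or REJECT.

Answer: REJECT

Derivation:
S₀ = ε-closure({0}) = {0}
'c' @ 1: {1,2}
'b' @ 2: {3,4,6}
'a' @ 3: {5,6,7}  ✓accept
'b' @ 4: {}  — dead — no transitions
rest 'a' ignored (set empty)
end set {} — state 5 not in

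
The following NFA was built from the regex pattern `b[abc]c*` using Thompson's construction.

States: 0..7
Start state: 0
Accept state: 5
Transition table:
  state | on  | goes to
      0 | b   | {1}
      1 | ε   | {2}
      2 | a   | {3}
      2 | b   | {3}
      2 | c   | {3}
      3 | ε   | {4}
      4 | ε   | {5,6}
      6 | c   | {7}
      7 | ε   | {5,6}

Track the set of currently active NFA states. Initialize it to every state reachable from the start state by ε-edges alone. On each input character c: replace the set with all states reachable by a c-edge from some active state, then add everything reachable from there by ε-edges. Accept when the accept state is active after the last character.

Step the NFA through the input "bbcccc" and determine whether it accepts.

Answer: ACCEPT

Steps:
S₀ = ε-closure({0}) = {0}
'b' @ 1: {1,2}
'b' @ 2: {3,4,5,6}  ✓accept
'c' @ 3: {5,6,7}  ✓accept
'c' @ 4: {5,6,7}  ✓accept
'c' @ 5: {5,6,7}  ✓accept
'c' @ 6: {5,6,7}  ✓accept
after full input: {5,6,7}  (accept=5 in)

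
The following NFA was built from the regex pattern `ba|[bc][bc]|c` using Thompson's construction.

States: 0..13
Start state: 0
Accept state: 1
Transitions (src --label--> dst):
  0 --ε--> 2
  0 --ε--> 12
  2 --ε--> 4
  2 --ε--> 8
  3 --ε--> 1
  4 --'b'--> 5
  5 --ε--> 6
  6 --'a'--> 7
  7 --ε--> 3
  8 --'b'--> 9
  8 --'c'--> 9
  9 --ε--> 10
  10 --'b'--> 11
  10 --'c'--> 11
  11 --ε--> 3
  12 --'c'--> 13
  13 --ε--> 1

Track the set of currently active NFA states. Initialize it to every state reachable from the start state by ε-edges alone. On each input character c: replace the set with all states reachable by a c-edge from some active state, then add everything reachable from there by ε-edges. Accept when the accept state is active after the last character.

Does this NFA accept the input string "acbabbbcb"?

Answer: REJECT

Trace:
start: ε-closure({0}) = {0,2,4,8,12}
'a' @ 1: {}  — no active states
rest 'cbabbbcb' ignored (set empty)
end set {} — state 1 not in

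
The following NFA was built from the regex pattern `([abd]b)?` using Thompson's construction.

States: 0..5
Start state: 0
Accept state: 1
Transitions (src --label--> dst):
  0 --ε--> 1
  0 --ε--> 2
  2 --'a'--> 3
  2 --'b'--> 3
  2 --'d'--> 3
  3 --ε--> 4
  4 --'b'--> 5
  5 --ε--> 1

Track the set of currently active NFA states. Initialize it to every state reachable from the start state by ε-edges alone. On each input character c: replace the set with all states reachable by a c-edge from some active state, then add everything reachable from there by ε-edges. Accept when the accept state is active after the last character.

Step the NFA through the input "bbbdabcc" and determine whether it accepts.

S₀ = ε-closure({0}) = {0,1,2}
'b' @ 1: {3,4}
'b' @ 2: {1,5}  (accept∈set)
'b' @ 3: {}  — dead — no transitions
rest 'dabcc' ignored (set empty)
after full input: {}  (accept=1 not in)

Answer: REJECT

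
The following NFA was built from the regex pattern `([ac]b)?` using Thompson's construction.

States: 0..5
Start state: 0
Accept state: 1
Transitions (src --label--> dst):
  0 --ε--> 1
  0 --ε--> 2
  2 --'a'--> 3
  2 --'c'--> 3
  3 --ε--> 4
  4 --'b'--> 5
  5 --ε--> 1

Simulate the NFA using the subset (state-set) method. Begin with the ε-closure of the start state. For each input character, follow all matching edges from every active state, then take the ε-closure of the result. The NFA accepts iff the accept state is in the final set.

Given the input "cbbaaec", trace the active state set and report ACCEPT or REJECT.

Answer: REJECT

Trace:
S₀ = ε-closure({0}) = {0,1,2}
'c' @ 1: {3,4}
'b' @ 2: {1,5}  (accept∈set)
'b' @ 3: {}  — state set empty
rest 'aaec' ignored (set empty)
final: {}; accept 1 not in set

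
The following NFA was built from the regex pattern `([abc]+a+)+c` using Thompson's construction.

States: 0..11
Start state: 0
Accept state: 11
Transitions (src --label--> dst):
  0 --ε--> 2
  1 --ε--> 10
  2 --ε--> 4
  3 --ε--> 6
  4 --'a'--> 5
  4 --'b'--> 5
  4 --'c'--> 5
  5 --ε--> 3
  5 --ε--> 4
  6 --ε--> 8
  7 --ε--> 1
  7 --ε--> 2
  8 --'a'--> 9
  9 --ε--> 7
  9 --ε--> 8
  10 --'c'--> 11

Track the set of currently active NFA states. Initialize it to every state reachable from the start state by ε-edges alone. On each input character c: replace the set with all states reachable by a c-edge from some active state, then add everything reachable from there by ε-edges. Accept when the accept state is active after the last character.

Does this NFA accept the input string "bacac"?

initial (ε-close {0}): {0,2,4}
'b' @ 1: {3,4,5,6,8}
'a' @ 2: {1,2,3,4,5,6,7,8,9,10}
'c' @ 3: {3,4,5,6,8,11}  [accepting]
'a' @ 4: {1,2,3,4,5,6,7,8,9,10}
'c' @ 5: {3,4,5,6,8,11}  [accepting]
final: {3,4,5,6,8,11}; accept 11 in set

Answer: ACCEPT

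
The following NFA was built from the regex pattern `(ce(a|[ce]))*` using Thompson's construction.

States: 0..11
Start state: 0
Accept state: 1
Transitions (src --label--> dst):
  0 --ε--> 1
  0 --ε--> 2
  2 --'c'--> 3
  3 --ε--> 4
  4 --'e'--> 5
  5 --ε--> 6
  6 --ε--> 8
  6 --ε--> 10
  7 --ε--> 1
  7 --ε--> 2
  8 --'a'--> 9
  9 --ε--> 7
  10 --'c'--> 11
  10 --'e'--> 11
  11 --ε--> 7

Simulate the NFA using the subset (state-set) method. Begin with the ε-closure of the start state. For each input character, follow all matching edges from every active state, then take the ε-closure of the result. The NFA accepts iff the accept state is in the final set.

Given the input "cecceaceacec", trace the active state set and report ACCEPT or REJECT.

Answer: ACCEPT

Derivation:
initial (ε-close {0}): {0,1,2}
'c' @ 1: {3,4}
'e' @ 2: {5,6,8,10}
'c' @ 3: {1,2,7,11}  (accept∈set)
'c' @ 4: {3,4}
'e' @ 5: {5,6,8,10}
'a' @ 6: {1,2,7,9}  (accept∈set)
'c' @ 7: {3,4}
'e' @ 8: {5,6,8,10}
'a' @ 9: {1,2,7,9}  (accept∈set)
'c' @ 10: {3,4}
'e' @ 11: {5,6,8,10}
'c' @ 12: {1,2,7,11}  (accept∈set)
final: {1,2,7,11}; accept 1 in set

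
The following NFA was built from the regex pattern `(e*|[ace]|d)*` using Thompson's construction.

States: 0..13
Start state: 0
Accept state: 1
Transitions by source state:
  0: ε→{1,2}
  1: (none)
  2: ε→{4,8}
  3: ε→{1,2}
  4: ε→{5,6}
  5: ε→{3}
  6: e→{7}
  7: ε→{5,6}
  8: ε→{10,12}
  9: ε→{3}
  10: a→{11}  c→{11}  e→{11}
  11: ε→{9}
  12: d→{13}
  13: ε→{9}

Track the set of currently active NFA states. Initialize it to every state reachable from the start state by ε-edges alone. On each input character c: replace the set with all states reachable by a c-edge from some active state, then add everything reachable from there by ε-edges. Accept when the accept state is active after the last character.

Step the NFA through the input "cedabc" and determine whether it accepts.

start: ε-closure({0}) = {0,1,2,3,4,5,6,8,10,12}
'c' @ 1: {1,2,3,4,5,6,8,9,10,11,12}  (accept∈set)
'e' @ 2: {1,2,3,4,5,6,7,8,9,10,11,12}  (accept∈set)
'd' @ 3: {1,2,3,4,5,6,8,9,10,12,13}  (accept∈set)
'a' @ 4: {1,2,3,4,5,6,8,9,10,11,12}  (accept∈set)
'b' @ 5: {}  — state set empty
rest 'c' ignored (set empty)
end set {} — state 1 not in

Answer: REJECT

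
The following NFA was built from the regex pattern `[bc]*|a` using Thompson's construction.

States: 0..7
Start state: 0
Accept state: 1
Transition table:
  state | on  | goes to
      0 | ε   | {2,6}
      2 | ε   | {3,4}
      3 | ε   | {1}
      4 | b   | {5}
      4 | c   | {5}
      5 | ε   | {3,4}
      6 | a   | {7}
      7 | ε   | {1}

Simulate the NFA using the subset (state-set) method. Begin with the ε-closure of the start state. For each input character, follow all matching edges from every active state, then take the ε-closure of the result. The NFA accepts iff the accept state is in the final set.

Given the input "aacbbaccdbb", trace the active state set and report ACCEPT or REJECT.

initial (ε-close {0}): {0,1,2,3,4,6}
'a' @ 1: {1,7}  (accept∈set)
'a' @ 2: {}  — state set empty
rest 'cbbaccdbb' ignored (set empty)
end set {} — state 1 not in

Answer: REJECT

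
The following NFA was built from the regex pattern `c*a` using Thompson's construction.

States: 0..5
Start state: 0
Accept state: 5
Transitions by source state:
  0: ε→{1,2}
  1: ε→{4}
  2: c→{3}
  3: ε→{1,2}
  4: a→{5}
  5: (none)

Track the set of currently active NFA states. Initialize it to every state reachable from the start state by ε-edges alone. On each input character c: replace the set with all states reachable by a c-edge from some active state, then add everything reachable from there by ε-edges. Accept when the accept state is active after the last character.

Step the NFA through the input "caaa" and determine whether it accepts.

initial (ε-close {0}): {0,1,2,4}
'c' @ 1: {1,2,3,4}
'a' @ 2: {5}  ✓accept
'a' @ 3: {}  — state set empty
rest 'a' ignored (set empty)
end set {} — state 5 not in

Answer: REJECT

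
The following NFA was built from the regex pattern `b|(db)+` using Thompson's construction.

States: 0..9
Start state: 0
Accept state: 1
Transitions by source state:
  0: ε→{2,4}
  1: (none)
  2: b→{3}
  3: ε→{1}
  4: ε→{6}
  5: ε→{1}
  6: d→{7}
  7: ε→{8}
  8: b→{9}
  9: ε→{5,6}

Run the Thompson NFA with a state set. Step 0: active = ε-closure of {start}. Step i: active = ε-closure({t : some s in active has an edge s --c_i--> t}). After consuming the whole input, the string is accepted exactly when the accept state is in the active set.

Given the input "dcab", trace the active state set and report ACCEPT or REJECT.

Answer: REJECT

Derivation:
initial (ε-close {0}): {0,2,4,6}
'd' @ 1: {7,8}
'c' @ 2: {}  — dead — no transitions
rest 'ab' ignored (set empty)
final: {}; accept 1 not in set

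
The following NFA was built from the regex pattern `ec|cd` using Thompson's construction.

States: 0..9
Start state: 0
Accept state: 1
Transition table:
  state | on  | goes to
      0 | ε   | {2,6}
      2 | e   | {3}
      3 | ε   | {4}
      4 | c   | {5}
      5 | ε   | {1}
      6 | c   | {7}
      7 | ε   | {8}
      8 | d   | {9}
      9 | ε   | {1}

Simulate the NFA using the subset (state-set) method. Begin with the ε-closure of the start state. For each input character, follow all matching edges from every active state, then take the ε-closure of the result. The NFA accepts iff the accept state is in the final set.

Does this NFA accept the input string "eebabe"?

start: ε-closure({0}) = {0,2,6}
'e' @ 1: {3,4}
'e' @ 2: {}  — state set empty
rest 'babe' ignored (set empty)
end set {} — state 1 not in

Answer: REJECT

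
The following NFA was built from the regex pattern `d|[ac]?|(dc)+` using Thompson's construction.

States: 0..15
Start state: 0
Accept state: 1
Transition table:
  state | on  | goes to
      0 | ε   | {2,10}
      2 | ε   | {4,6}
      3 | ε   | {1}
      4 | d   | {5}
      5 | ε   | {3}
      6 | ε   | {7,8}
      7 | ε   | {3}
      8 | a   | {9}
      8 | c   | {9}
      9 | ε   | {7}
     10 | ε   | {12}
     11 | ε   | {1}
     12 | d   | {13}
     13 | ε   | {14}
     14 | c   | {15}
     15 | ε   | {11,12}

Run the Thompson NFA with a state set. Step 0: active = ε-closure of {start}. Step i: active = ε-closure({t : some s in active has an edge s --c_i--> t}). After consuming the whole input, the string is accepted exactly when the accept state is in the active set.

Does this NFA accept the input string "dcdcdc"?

Answer: ACCEPT

Trace:
initial (ε-close {0}): {0,1,2,3,4,6,7,8,10,12}
'd' @ 1: {1,3,5,13,14}  ✓accept
'c' @ 2: {1,11,12,15}  ✓accept
'd' @ 3: {13,14}
'c' @ 4: {1,11,12,15}  ✓accept
'd' @ 5: {13,14}
'c' @ 6: {1,11,12,15}  ✓accept
end set {1,11,12,15} — state 1 in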